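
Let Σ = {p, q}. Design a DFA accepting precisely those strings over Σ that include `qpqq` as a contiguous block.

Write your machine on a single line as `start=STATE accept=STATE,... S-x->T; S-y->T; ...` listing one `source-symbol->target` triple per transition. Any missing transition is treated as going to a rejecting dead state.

start=s0; accept=s4; s0-p->s0; s0-q->s1; s1-p->s2; s1-q->s1; s2-p->s0; s2-q->s3; s3-p->s2; s3-q->s4; s4-p->s4; s4-q->s4

Track how much of `qpqq` has been matched so far: state s0 is no progress, s4 is the absorbing accept state reached once `qpqq` has occurred. Intermediate states record partial matches; on a mismatch, fall back to the longest reusable overlap.
With 5 states:
        p   q  
>  s0   s0  s1 
   s1   s2  s1 
   s2   s0  s3 
   s3   s2  s4 
 * s4   s4  s4 
(> = start, * = accepting)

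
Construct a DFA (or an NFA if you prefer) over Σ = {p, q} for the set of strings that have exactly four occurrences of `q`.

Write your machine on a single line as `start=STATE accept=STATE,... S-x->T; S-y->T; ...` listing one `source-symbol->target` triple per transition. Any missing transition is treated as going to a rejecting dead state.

Count `q`s, saturating at 5: states A through E mean 0 through 4 `q`s seen; F means more than 4. Each `q` increments (capped at F); other symbols loop. Accept from {E}.
6 states suffice.
       p  q 
>  A   A  B 
   B   B  C 
   C   C  D 
   D   D  E 
 * E   E  F 
   F   F  F 
(> = start, * = accepting)

start=A; accept=E; A-p->A; A-q->B; B-p->B; B-q->C; C-p->C; C-q->D; D-p->D; D-q->E; E-p->E; E-q->F; F-p->F; F-q->F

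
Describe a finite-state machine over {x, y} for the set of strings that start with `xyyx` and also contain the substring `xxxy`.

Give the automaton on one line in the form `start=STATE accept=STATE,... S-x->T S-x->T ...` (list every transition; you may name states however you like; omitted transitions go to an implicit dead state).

start=s0 accept=s9 s0-x->s1 s0-y->s2 s1-x->s2 s1-y->s3 s2-x->s2 s2-y->s2 s3-x->s2 s3-y->s4 s4-x->s5 s4-y->s2 s5-x->s6 s5-y->s7 s6-x->s8 s6-y->s7 s7-x->s5 s7-y->s7 s8-x->s8 s8-y->s9 s9-x->s9 s9-y->s9

Run two small machines in parallel and take their product. The first has 6 states tracking whether the input so far still matches the prefix `xyyx`; the second has 5 states tracking whether and how much of `xxxy` has been seen. A product state is a pair (one from each), accepting exactly when both do. Minimizing collapses redundant product states.
        x   y  
>  s0   s1  s2 
   s1   s2  s3 
   s2   s2  s2 
   s3   s2  s4 
   s4   s5  s2 
   s5   s6  s7 
   s6   s8  s7 
   s7   s5  s7 
   s8   s8  s9 
 * s9   s9  s9 
(> = start, * = accepting)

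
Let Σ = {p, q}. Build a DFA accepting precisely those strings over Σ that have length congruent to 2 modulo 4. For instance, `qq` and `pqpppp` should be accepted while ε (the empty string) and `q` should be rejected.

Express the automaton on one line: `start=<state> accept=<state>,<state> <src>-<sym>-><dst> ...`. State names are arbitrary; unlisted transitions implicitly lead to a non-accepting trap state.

start=s0 accept=s2 s0-p->s1 s0-q->s1 s1-p->s2 s1-q->s2 s2-p->s3 s2-q->s3 s3-p->s0 s3-q->s0

Only the length mod 4 matters, so use a 4-cycle: from any state, every input symbol moves to the next state, wrapping s3 back to s0. Mark s2 accepting.
With 4 states:
        p   q  
>  s0   s1  s1 
   s1   s2  s2 
 * s2   s3  s3 
   s3   s0  s0 
(> = start, * = accepting)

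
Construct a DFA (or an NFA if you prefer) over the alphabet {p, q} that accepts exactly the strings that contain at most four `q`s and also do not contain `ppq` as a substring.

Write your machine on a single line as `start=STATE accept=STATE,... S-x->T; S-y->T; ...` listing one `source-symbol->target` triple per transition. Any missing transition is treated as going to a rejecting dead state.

start=A; accept=A,B,C,D,E,F,H,I,J,L,M,N,P,Q,T; A-p->B; A-q->C; B-p->D; B-q->C; C-p->E; C-q->F; D-p->D; D-q->G; E-p->H; E-q->F; F-p->I; F-q->J; G-p->G; G-q->K; H-p->H; H-q->K; I-p->L; I-q->J; J-p->M; J-q->N; K-p->K; K-q->O; L-p->L; L-q->O; M-p->P; M-q->N; N-p->Q; N-q->R; O-p->O; O-q->S; P-p->P; P-q->S; Q-p->T; Q-q->R; R-p->U; R-q->R; S-p->S; S-q->V; T-p->T; T-q->V; U-p->W; U-q->R; V-p->V; V-q->V; W-p->W; W-q->V

Run two small machines in parallel and take their product. One (6 states) tracks the count of `q`s, saturating at 5; the other (4 states) tracks partial matches of the forbidden pattern `ppq`. Each combined state is a pair, one component from each; accept when both components accept.
23 states suffice.
       p  q 
>* A   B  C 
 * B   D  C 
 * C   E  F 
 * D   D  G 
 * E   H  F 
 * F   I  J 
   G   G  K 
 * H   H  K 
 * I   L  J 
 * J   M  N 
   K   K  O 
 * L   L  O 
 * M   P  N 
 * N   Q  R 
   O   O  S 
 * P   P  S 
 * Q   T  R 
   R   U  R 
   S   S  V 
 * T   T  V 
   U   W  R 
   V   V  V 
   W   W  V 
(> = start, * = accepting)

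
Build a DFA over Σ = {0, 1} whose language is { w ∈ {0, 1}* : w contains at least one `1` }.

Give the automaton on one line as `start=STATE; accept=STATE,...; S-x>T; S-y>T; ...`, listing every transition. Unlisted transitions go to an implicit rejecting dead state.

Only the number of `1`s matters, and only up to 2. Make a chain A → B → C advanced by each `1` (with C absorbing); every other symbol self-loops. The accepting set is {B, C}.
       0  1 
>  A   A  B 
 * B   B  C 
 * C   C  C 
(> = start, * = accepting)

start=A; accept=B,C; A-0>A; A-1>B; B-0>B; B-1>C; C-0>C; C-1>C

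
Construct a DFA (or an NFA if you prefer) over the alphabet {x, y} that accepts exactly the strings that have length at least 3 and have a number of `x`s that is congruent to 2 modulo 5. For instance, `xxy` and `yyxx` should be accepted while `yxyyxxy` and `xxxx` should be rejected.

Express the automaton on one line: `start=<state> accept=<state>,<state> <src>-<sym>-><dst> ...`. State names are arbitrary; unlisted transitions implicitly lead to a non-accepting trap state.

Handle the two conditions separately and then intersect. The first has 5 states tracking the input length, saturating at 4; the second has 5 states tracking the count of `x`s modulo 5. A product state is a pair (one from each), accepting exactly when both do. Equivalent product states are then merged.
       x  y 
>  A   B  C 
   B   D  E 
   C   E  C 
   D   F  G 
   E   G  E 
   F   H  F 
 * G   F  G 
   H   C  H 
(> = start, * = accepting)

start=A accept=G A-x->B A-y->C B-x->D B-y->E C-x->E C-y->C D-x->F D-y->G E-x->G E-y->E F-x->H F-y->F G-x->F G-y->G H-x->C H-y->H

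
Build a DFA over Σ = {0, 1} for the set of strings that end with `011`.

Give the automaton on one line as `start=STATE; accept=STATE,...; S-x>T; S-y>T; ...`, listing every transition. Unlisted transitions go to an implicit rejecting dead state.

start=q0; accept=q3; q0-0>q1; q0-1>q0; q1-0>q1; q1-1>q2; q2-0>q1; q2-1>q3; q3-0>q1; q3-1>q0

Remember how much of `011` the current input suffix matches. State q0 means no match yet; q1 means the last symbol is `0`; q2 means the last 2 symbols are `01`; q3 means the last 3 symbols are `011`. Only q3 accepts. On a mismatch, fall back to the longest proper suffix that is still a prefix of `011`.
        0   1  
>  q0   q1  q0 
   q1   q1  q2 
   q2   q1  q3 
 * q3   q1  q0 
(> = start, * = accepting)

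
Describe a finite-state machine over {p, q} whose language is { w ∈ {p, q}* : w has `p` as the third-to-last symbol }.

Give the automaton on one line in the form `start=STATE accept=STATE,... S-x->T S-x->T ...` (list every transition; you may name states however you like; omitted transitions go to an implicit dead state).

start=S0 accept=S7,S8,S9,S10 S0-p->S1 S0-q->S2 S1-p->S3 S1-q->S4 S2-p->S5 S2-q->S6 S3-p->S7 S3-q->S8 S4-p->S9 S4-q->S10 S5-p->S11 S5-q->S12 S6-p->S13 S6-q->S14 S7-p->S7 S7-q->S8 S8-p->S9 S8-q->S10 S9-p->S11 S9-q->S12 S10-p->S13 S10-q->S14 S11-p->S7 S11-q->S8 S12-p->S9 S12-q->S10 S13-p->S11 S13-q->S12 S14-p->S13 S14-q->S14

A DFA must remember the last 3 symbols (since which symbol is third-to-last isn't known until the input ends). Use one state per possible window of the last ≤3 symbols; accept from those whose window starts with `p`.
A 15-state machine:
          p    q  
>  S0     S1   S2 
   S1     S3   S4 
   S2     S5   S6 
   S3     S7   S8 
   S4     S9  S10 
   S5    S11  S12 
   S6    S13  S14 
 * S7     S7   S8 
 * S8     S9  S10 
 * S9    S11  S12 
 * S10   S13  S14 
   S11    S7   S8 
   S12    S9  S10 
   S13   S11  S12 
   S14   S13  S14 
(> = start, * = accepting)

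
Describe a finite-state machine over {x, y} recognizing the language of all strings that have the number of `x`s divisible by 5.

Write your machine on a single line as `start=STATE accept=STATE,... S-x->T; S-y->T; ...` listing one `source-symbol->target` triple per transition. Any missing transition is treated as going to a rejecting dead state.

The only thing that matters is how many `x`s have appeared, reduced mod 5. Use one state per residue: q0 for 0, …, q4 for 4. Reading `x` moves to the next residue; anything else stays put. q0 is accepting.
A 5-state machine:
        x   y  
>* q0   q1  q0 
   q1   q2  q1 
   q2   q3  q2 
   q3   q4  q3 
   q4   q0  q4 
(> = start, * = accepting)

start=q0; accept=q0; q0-x->q1; q0-y->q0; q1-x->q2; q1-y->q1; q2-x->q3; q2-y->q2; q3-x->q4; q3-y->q3; q4-x->q0; q4-y->q4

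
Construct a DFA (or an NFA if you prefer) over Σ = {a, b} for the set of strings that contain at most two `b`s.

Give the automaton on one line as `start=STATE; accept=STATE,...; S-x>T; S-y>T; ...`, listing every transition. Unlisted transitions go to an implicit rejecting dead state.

start=S0; accept=S0,S1,S2; S0-a>S0; S0-b>S1; S1-a>S1; S1-b>S2; S2-a>S2; S2-b>S3; S3-a>S3; S3-b>S3

Only the number of `b`s matters, and only up to 3. Make a chain S0 → S1 → S2 → S3 advanced by each `b` (with S3 absorbing); every other symbol self-loops. The accepting set is {S0, S1, S2}.
A 4-state machine:
        a   b  
>* S0   S0  S1 
 * S1   S1  S2 
 * S2   S2  S3 
   S3   S3  S3 
(> = start, * = accepting)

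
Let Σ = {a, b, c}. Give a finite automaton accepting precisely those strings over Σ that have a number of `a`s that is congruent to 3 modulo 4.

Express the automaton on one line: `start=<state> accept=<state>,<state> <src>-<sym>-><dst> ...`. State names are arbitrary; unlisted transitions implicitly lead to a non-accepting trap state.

The only thing that matters is how many `a`s have appeared, reduced mod 4. Use one state per residue: s0 for 0, …, s3 for 3. Reading `a` moves to the next residue; anything else stays put. s3 is accepting.
A 4-state machine:
        a   b   c  
>  s0   s1  s0  s0 
   s1   s2  s1  s1 
   s2   s3  s2  s2 
 * s3   s0  s3  s3 
(> = start, * = accepting)

start=s0 accept=s3 s0-a->s1 s0-b->s0 s0-c->s0 s1-a->s2 s1-b->s1 s1-c->s1 s2-a->s3 s2-b->s2 s2-c->s2 s3-a->s0 s3-b->s3 s3-c->s3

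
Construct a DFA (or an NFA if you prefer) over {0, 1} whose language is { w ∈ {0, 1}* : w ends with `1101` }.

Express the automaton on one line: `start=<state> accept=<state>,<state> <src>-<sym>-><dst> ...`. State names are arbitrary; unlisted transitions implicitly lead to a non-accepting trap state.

Let each state record the length of the longest suffix of the input read so far that is also a prefix of `1101`. q1 means the last symbol is `1`; q2 means the last 2 symbols are `11`; q3 means the last 3 symbols are `110`; q4 means the last 4 symbols are `1101`. Accept only at q4, where the string currently ends in `1101`.
With 5 states:
        0   1  
>  q0   q0  q1 
   q1   q0  q2 
   q2   q3  q2 
   q3   q0  q4 
 * q4   q0  q2 
(> = start, * = accepting)

start=q0 accept=q4 q0-0->q0 q0-1->q1 q1-0->q0 q1-1->q2 q2-0->q3 q2-1->q2 q3-0->q0 q3-1->q4 q4-0->q0 q4-1->q2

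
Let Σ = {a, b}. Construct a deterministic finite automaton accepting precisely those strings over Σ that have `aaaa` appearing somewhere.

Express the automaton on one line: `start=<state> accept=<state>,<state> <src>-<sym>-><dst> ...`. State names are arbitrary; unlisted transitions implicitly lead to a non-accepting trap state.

Track how much of `aaaa` has been matched so far: state S0 is no progress, S4 is the absorbing accept state reached once `aaaa` has occurred. Intermediate states record partial matches; on a mismatch, fall back to the longest reusable overlap.
With 5 states:
        a   b  
>  S0   S1  S0 
   S1   S2  S0 
   S2   S3  S0 
   S3   S4  S0 
 * S4   S4  S4 
(> = start, * = accepting)

start=S0 accept=S4 S0-a->S1 S0-b->S0 S1-a->S2 S1-b->S0 S2-a->S3 S2-b->S0 S3-a->S4 S3-b->S0 S4-a->S4 S4-b->S4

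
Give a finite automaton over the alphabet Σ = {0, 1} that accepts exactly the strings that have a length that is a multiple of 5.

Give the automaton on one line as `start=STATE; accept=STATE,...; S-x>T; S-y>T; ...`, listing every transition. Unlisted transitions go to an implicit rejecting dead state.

Count input length modulo 5: every symbol advances one step around the cycle A → B → C → D → E → A. Accept at A.
With 5 states:
       0  1 
>* A   B  B 
   B   C  C 
   C   D  D 
   D   E  E 
   E   A  A 
(> = start, * = accepting)

start=A; accept=A; A-0>B; A-1>B; B-0>C; B-1>C; C-0>D; C-1>D; D-0>E; D-1>E; E-0>A; E-1>A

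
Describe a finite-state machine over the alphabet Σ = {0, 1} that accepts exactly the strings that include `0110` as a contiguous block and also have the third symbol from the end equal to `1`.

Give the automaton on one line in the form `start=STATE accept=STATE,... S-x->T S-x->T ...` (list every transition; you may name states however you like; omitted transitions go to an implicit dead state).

Run two small machines in parallel and take their product. One (5 states) tracks whether and how much of `0110` has been seen; the other (15 states) tracks the last 3 symbols read. Each combined state is a pair, one component from each; accept when both components accept. Minimizing collapses redundant product states.
          0    1  
>  S0     S1   S0 
   S1     S1   S2 
   S2     S1   S3 
   S3     S4   S0 
 * S4     S5   S6 
 * S5     S7   S8 
 * S6     S9  S10 
   S7     S7   S8 
   S8     S9  S10 
   S9     S5   S6 
   S10    S4  S11 
 * S11    S4  S11 
(> = start, * = accepting)

start=S0 accept=S4,S5,S6,S11 S0-0->S1 S0-1->S0 S1-0->S1 S1-1->S2 S2-0->S1 S2-1->S3 S3-0->S4 S3-1->S0 S4-0->S5 S4-1->S6 S5-0->S7 S5-1->S8 S6-0->S9 S6-1->S10 S7-0->S7 S7-1->S8 S8-0->S9 S8-1->S10 S9-0->S5 S9-1->S6 S10-0->S4 S10-1->S11 S11-0->S4 S11-1->S11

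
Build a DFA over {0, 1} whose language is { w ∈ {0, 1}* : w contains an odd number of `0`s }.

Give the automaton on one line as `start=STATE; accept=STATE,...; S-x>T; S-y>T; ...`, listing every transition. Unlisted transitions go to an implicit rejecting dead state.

Keep the running count of `0`s modulo 2: each `0` advances along the cycle s0 → s1 → s0 while other symbols loop. Accept at s1.
A 2-state machine:
        0   1  
>  s0   s1  s0 
 * s1   s0  s1 
(> = start, * = accepting)

start=s0; accept=s1; s0-0>s1; s0-1>s0; s1-0>s0; s1-1>s1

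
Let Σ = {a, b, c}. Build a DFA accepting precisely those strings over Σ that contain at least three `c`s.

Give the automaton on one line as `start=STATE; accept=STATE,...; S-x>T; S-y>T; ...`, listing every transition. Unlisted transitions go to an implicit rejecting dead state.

start=S0; accept=S3,S4; S0-a>S0; S0-b>S0; S0-c>S1; S1-a>S1; S1-b>S1; S1-c>S2; S2-a>S2; S2-b>S2; S2-c>S3; S3-a>S3; S3-b>S3; S3-c>S4; S4-a>S4; S4-b>S4; S4-c>S4

Count `c`s, saturating at 4: states S0 through S3 mean 0 through 3 `c`s seen; S4 means more than 3. Each `c` increments (capped at S4); other symbols loop. Accept from {S3, S4}.
A 5-state machine:
        a   b   c  
>  S0   S0  S0  S1 
   S1   S1  S1  S2 
   S2   S2  S2  S3 
 * S3   S3  S3  S4 
 * S4   S4  S4  S4 
(> = start, * = accepting)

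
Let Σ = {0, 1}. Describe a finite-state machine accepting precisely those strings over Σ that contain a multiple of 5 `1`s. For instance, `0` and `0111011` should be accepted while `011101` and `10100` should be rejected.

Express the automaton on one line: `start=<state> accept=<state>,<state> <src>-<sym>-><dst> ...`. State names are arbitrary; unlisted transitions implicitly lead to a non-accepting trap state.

start=A accept=A A-0->A A-1->B B-0->B B-1->C C-0->C C-1->D D-0->D D-1->E E-0->E E-1->A

The only thing that matters is how many `1`s have appeared, reduced mod 5. Use one state per residue: A for 0, …, E for 4. Reading `1` moves to the next residue; anything else stays put. A is accepting.
       0  1 
>* A   A  B 
   B   B  C 
   C   C  D 
   D   D  E 
   E   E  A 
(> = start, * = accepting)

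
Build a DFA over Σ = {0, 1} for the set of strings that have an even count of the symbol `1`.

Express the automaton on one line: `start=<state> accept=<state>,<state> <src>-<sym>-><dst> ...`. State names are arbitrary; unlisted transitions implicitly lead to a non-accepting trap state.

start=q0 accept=q0 q0-0->q0 q0-1->q1 q1-0->q1 q1-1->q0

Keep the running count of `1`s modulo 2: each `1` advances along the cycle q0 → q1 → q0 while other symbols loop. Accept at q0.
With 2 states:
        0   1  
>* q0   q0  q1 
   q1   q1  q0 
(> = start, * = accepting)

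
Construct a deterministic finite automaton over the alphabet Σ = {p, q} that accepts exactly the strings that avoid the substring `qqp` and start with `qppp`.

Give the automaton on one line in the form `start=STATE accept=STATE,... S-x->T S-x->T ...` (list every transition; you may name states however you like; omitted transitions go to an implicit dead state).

Run two small machines in parallel and take their product. One (4 states) tracks partial matches of the forbidden pattern `qqp`; the other (6 states) tracks whether the input so far still matches the prefix `qppp`. Each combined state is a pair, one component from each; accept when both components accept.
A 12-state machine:
          p    q  
>  S0     S1   S2 
   S1     S1   S3 
   S2     S4   S5 
   S3     S1   S5 
   S4     S6   S3 
   S5     S7   S5 
   S6     S8   S3 
   S7     S7   S7 
 * S8     S8   S9 
 * S9     S8  S10 
 * S10   S11  S10 
   S11   S11  S11 
(> = start, * = accepting)

start=S0 accept=S8,S9,S10 S0-p->S1 S0-q->S2 S1-p->S1 S1-q->S3 S2-p->S4 S2-q->S5 S3-p->S1 S3-q->S5 S4-p->S6 S4-q->S3 S5-p->S7 S5-q->S5 S6-p->S8 S6-q->S3 S7-p->S7 S7-q->S7 S8-p->S8 S8-q->S9 S9-p->S8 S9-q->S10 S10-p->S11 S10-q->S10 S11-p->S11 S11-q->S11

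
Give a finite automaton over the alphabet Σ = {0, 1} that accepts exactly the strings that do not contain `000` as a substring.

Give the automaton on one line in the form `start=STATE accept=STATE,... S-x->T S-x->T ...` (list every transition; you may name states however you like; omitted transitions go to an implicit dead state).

Track partial matches of the forbidden pattern `000`. State q3 is a dead state reached once `000` has occurred; every other state accepts. q0 means no part of `000` is currently matched.
4 states suffice.
        0   1  
>* q0   q1  q0 
 * q1   q2  q0 
 * q2   q3  q0 
   q3   q3  q3 
(> = start, * = accepting)

start=q0 accept=q0,q1,q2 q0-0->q1 q0-1->q0 q1-0->q2 q1-1->q0 q2-0->q3 q2-1->q0 q3-0->q3 q3-1->q3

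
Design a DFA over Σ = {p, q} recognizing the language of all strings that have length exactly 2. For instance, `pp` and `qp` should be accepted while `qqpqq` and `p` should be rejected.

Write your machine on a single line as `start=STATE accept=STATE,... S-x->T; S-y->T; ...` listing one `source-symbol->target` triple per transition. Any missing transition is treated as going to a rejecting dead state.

start=S0; accept=S2; S0-p->S1; S0-q->S1; S1-p->S2; S1-q->S2; S2-p->S3; S2-q->S3; S3-p->S3; S3-q->S3

We only need to distinguish lengths 0, 1, …, 2, and '>2'. Chain S0 → S1 → S2 → S3 on every symbol, with S3 looping. Accepting states: {S2}.
A 4-state machine:
        p   q  
>  S0   S1  S1 
   S1   S2  S2 
 * S2   S3  S3 
   S3   S3  S3 
(> = start, * = accepting)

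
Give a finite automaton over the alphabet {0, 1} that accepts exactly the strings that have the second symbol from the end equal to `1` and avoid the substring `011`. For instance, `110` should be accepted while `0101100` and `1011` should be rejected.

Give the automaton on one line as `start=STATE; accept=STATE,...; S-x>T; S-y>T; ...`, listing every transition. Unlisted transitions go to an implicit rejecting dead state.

start=s0; accept=s5,s6; s0-0>s1; s0-1>s2; s1-0>s3; s1-1>s4; s2-0>s5; s2-1>s6; s3-0>s3; s3-1>s4; s4-0>s5; s4-1>s7; s5-0>s3; s5-1>s4; s6-0>s5; s6-1>s6; s7-0>s8; s7-1>s7; s8-0>s9; s8-1>s10; s9-0>s9; s9-1>s10; s10-0>s8; s10-1>s7

Handle the two conditions separately and then intersect. The first has 7 states tracking the last 2 symbols read; the second has 4 states tracking partial matches of the forbidden pattern `011`. A product state is a pair (one from each), accepting exactly when both do.
An 11-state machine:
          0    1  
>  s0     s1   s2 
   s1     s3   s4 
   s2     s5   s6 
   s3     s3   s4 
   s4     s5   s7 
 * s5     s3   s4 
 * s6     s5   s6 
   s7     s8   s7 
   s8     s9  s10 
   s9     s9  s10 
   s10    s8   s7 
(> = start, * = accepting)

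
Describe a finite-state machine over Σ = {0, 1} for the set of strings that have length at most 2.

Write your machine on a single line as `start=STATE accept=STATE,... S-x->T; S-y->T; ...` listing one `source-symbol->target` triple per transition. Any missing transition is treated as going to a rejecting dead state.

start=q0; accept=q0,q1,q2; q0-0->q1; q0-1->q1; q1-0->q2; q1-1->q2; q2-0->q3; q2-1->q3; q3-0->q3; q3-1->q3

Count input length up to 3: every symbol moves from q0 toward q3, which means 'more than 2' and absorbs. Accept from {q0, q1, q2}.
4 states suffice.
        0   1  
>* q0   q1  q1 
 * q1   q2  q2 
 * q2   q3  q3 
   q3   q3  q3 
(> = start, * = accepting)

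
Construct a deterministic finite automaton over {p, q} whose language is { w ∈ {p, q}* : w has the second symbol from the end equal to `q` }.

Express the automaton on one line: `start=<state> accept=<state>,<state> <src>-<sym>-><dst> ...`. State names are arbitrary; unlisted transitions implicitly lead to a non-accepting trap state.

Because acceptance depends on a position counted from the end, the machine has to buffer the most recent 2 symbols. Make each state the string of the last up-to-2 symbols read; on input `x` shift the window left and append `x`. Accept when the buffered window has length 2 and begins with `q`.
With 7 states:
        p   q  
>  S0   S1  S2 
   S1   S3  S4 
   S2   S5  S6 
   S3   S3  S4 
   S4   S5  S6 
 * S5   S3  S4 
 * S6   S5  S6 
(> = start, * = accepting)

start=S0 accept=S5,S6 S0-p->S1 S0-q->S2 S1-p->S3 S1-q->S4 S2-p->S5 S2-q->S6 S3-p->S3 S3-q->S4 S4-p->S5 S4-q->S6 S5-p->S3 S5-q->S4 S6-p->S5 S6-q->S6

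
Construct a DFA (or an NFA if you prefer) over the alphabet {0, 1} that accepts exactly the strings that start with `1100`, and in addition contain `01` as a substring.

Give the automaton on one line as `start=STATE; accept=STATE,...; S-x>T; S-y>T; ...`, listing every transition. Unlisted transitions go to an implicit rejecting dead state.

Run two small machines in parallel and take their product. The first has 6 states tracking whether the input so far still matches the prefix `1100`; the second has 3 states tracking whether and how much of `01` has been seen. A product state is a pair (one from each), accepting exactly when both do. After merging equivalent states the machine shrinks.
A 7-state machine:
        0   1  
>  s0   s1  s2 
   s1   s1  s1 
   s2   s1  s3 
   s3   s4  s1 
   s4   s5  s1 
   s5   s5  s6 
 * s6   s6  s6 
(> = start, * = accepting)

start=s0; accept=s6; s0-0>s1; s0-1>s2; s1-0>s1; s1-1>s1; s2-0>s1; s2-1>s3; s3-0>s4; s3-1>s1; s4-0>s5; s4-1>s1; s5-0>s5; s5-1>s6; s6-0>s6; s6-1>s6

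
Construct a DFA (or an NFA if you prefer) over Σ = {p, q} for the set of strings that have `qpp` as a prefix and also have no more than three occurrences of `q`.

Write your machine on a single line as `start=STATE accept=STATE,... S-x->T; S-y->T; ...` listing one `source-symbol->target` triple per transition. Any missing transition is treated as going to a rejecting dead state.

start=S0; accept=S6,S8,S10; S0-p->S1; S0-q->S2; S1-p->S1; S1-q->S3; S2-p->S4; S2-q->S5; S3-p->S3; S3-q->S5; S4-p->S6; S4-q->S5; S5-p->S5; S5-q->S7; S6-p->S6; S6-q->S8; S7-p->S7; S7-q->S9; S8-p->S8; S8-q->S10; S9-p->S9; S9-q->S9; S10-p->S10; S10-q->S11; S11-p->S11; S11-q->S11

Handle the two conditions separately and then intersect. One (5 states) tracks whether the input so far still matches the prefix `qpp`; the other (5 states) tracks the count of `q`s, saturating at 4. Each combined state is a pair, one component from each; accept when both components accept.
12 states suffice.
          p    q  
>  S0     S1   S2 
   S1     S1   S3 
   S2     S4   S5 
   S3     S3   S5 
   S4     S6   S5 
   S5     S5   S7 
 * S6     S6   S8 
   S7     S7   S9 
 * S8     S8  S10 
   S9     S9   S9 
 * S10   S10  S11 
   S11   S11  S11 
(> = start, * = accepting)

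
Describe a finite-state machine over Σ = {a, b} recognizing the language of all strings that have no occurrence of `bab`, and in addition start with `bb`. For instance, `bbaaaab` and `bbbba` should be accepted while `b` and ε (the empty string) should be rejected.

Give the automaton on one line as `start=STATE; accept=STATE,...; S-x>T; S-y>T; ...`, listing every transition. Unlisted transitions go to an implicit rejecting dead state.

start=q0; accept=q3,q4,q5; q0-a>q1; q0-b>q2; q1-a>q1; q1-b>q1; q2-a>q1; q2-b>q3; q3-a>q4; q3-b>q3; q4-a>q5; q4-b>q1; q5-a>q5; q5-b>q3

Handle the two conditions separately and then intersect. The first has 4 states tracking partial matches of the forbidden pattern `bab`; the second has 4 states tracking whether the input so far still matches the prefix `bb`. A product state is a pair (one from each), accepting exactly when both do. After merging equivalent states the machine shrinks.
With 6 states:
        a   b  
>  q0   q1  q2 
   q1   q1  q1 
   q2   q1  q3 
 * q3   q4  q3 
 * q4   q5  q1 
 * q5   q5  q3 
(> = start, * = accepting)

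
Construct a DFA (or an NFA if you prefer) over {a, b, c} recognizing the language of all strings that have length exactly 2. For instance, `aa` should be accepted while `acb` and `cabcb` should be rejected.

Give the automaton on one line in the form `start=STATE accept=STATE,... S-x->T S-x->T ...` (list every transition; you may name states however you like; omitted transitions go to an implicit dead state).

start=S0 accept=S2 S0-a->S1 S0-b->S1 S0-c->S1 S1-a->S2 S1-b->S2 S1-c->S2 S2-a->S3 S2-b->S3 S2-c->S3 S3-a->S3 S3-b->S3 S3-c->S3

We only need to distinguish lengths 0, 1, …, 2, and '>2'. Chain S0 → S1 → S2 → S3 on every symbol, with S3 looping. Accepting states: {S2}.
4 states suffice.
        a   b   c  
>  S0   S1  S1  S1 
   S1   S2  S2  S2 
 * S2   S3  S3  S3 
   S3   S3  S3  S3 
(> = start, * = accepting)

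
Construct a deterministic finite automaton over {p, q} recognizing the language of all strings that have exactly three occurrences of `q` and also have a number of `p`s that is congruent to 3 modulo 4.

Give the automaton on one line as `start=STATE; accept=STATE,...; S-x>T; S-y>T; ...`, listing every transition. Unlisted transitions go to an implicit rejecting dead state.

start=s0; accept=s17; s0-p>s1; s0-q>s2; s1-p>s3; s1-q>s4; s2-p>s4; s2-q>s5; s3-p>s6; s3-q>s7; s4-p>s7; s4-q>s8; s5-p>s8; s5-q>s9; s6-p>s0; s6-q>s10; s7-p>s10; s7-q>s11; s8-p>s11; s8-q>s12; s9-p>s12; s9-q>s13; s10-p>s2; s10-q>s14; s11-p>s14; s11-q>s15; s12-p>s15; s12-q>s16; s13-p>s16; s13-q>s13; s14-p>s5; s14-q>s17; s15-p>s17; s15-q>s18; s16-p>s18; s16-q>s16; s17-p>s9; s17-q>s19; s18-p>s19; s18-q>s18; s19-p>s13; s19-q>s19

Run two small machines in parallel and take their product. One (5 states) tracks the count of `q`s, saturating at 4; the other (4 states) tracks the count of `p`s modulo 4. Each combined state is a pair, one component from each; accept when both components accept.
          p    q  
>  s0     s1   s2 
   s1     s3   s4 
   s2     s4   s5 
   s3     s6   s7 
   s4     s7   s8 
   s5     s8   s9 
   s6     s0  s10 
   s7    s10  s11 
   s8    s11  s12 
   s9    s12  s13 
   s10    s2  s14 
   s11   s14  s15 
   s12   s15  s16 
   s13   s16  s13 
   s14    s5  s17 
   s15   s17  s18 
   s16   s18  s16 
 * s17    s9  s19 
   s18   s19  s18 
   s19   s13  s19 
(> = start, * = accepting)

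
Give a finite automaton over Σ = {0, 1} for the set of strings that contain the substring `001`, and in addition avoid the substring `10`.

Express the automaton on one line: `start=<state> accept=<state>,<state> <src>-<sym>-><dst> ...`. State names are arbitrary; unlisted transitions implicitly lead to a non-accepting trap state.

start=q0 accept=q4 q0-0->q1 q0-1->q2 q1-0->q3 q1-1->q2 q2-0->q2 q2-1->q2 q3-0->q3 q3-1->q4 q4-0->q2 q4-1->q4

Handle the two conditions separately and then intersect. The first has 4 states tracking whether and how much of `001` has been seen; the second has 3 states tracking partial matches of the forbidden pattern `10`. A product state is a pair (one from each), accepting exactly when both do. Equivalent product states are then merged.
With 5 states:
        0   1  
>  q0   q1  q2 
   q1   q3  q2 
   q2   q2  q2 
   q3   q3  q4 
 * q4   q2  q4 
(> = start, * = accepting)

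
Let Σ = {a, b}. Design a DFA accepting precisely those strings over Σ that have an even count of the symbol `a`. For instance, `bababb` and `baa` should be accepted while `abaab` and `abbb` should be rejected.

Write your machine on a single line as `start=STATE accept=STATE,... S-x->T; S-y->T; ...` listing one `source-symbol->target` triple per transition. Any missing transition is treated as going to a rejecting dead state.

start=s0; accept=s0; s0-a->s1; s0-b->s0; s1-a->s0; s1-b->s1

The only thing that matters is how many `a`s have appeared, reduced mod 2. Use one state per residue: s0 for 0, …, s1 for 1. Reading `a` moves to the next residue; anything else stays put. s0 is accepting.
With 2 states:
        a   b  
>* s0   s1  s0 
   s1   s0  s1 
(> = start, * = accepting)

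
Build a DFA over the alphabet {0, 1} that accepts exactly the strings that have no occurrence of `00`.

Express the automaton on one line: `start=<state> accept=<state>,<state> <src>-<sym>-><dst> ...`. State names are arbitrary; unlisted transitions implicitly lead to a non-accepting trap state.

Track partial matches of the forbidden pattern `00`. State q2 is a dead state reached once `00` has occurred; every other state accepts. q0 means no part of `00` is currently matched.
3 states suffice.
        0   1  
>* q0   q1  q0 
 * q1   q2  q0 
   q2   q2  q2 
(> = start, * = accepting)

start=q0 accept=q0,q1 q0-0->q1 q0-1->q0 q1-0->q2 q1-1->q0 q2-0->q2 q2-1->q2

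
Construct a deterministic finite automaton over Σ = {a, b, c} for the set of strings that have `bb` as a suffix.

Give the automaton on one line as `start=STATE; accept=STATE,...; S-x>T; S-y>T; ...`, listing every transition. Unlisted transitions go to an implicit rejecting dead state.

Remember how much of `bb` the current input suffix matches. State s0 means no match yet; s1 means the last symbol is `b`; s2 means the last 2 symbols are `bb`. Only s2 accepts. On a mismatch, fall back to the longest proper suffix that is still a prefix of `bb`.
With 3 states:
        a   b   c  
>  s0   s0  s1  s0 
   s1   s0  s2  s0 
 * s2   s0  s2  s0 
(> = start, * = accepting)

start=s0; accept=s2; s0-a>s0; s0-b>s1; s0-c>s0; s1-a>s0; s1-b>s2; s1-c>s0; s2-a>s0; s2-b>s2; s2-c>s0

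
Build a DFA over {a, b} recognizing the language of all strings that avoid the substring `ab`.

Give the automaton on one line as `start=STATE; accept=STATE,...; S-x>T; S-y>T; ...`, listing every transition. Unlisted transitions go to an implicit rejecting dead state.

start=S0; accept=S0,S1; S0-a>S1; S0-b>S0; S1-a>S1; S1-b>S2; S2-a>S2; S2-b>S2

This is the complement of 'contains `ab`'. Use the same substring-matching states — S0 through S2 holding how much of `ab` has just been matched — but flip the accepting set: everything except the trap S2 accepts.
3 states suffice.
        a   b  
>* S0   S1  S0 
 * S1   S1  S2 
   S2   S2  S2 
(> = start, * = accepting)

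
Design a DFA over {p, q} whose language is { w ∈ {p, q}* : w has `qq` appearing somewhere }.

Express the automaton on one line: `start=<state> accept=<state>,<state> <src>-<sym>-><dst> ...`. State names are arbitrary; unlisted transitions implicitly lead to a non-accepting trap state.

start=S0 accept=S2 S0-p->S0 S0-q->S1 S1-p->S0 S1-q->S2 S2-p->S2 S2-q->S2

Track how much of `qq` has been matched so far: state S0 is no progress, S2 is the absorbing accept state reached once `qq` has occurred. Intermediate states record partial matches; on a mismatch, fall back to the longest reusable overlap.
A 3-state machine:
        p   q  
>  S0   S0  S1 
   S1   S0  S2 
 * S2   S2  S2 
(> = start, * = accepting)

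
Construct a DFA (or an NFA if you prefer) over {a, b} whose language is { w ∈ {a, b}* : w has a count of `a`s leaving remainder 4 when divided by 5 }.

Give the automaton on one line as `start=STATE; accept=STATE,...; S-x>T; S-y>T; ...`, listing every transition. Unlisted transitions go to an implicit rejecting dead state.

The only thing that matters is how many `a`s have appeared, reduced mod 5. Use one state per residue: S0 for 0, …, S4 for 4. Reading `a` moves to the next residue; anything else stays put. S4 is accepting.
        a   b  
>  S0   S1  S0 
   S1   S2  S1 
   S2   S3  S2 
   S3   S4  S3 
 * S4   S0  S4 
(> = start, * = accepting)

start=S0; accept=S4; S0-a>S1; S0-b>S0; S1-a>S2; S1-b>S1; S2-a>S3; S2-b>S2; S3-a>S4; S3-b>S3; S4-a>S0; S4-b>S4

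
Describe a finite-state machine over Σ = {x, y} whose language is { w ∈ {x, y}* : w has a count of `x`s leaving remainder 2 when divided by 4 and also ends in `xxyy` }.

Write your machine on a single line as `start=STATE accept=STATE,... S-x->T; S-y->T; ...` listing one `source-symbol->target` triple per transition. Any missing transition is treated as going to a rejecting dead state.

Handle the two conditions separately and then intersect. The first has 4 states tracking the count of `x`s modulo 4; the second has 5 states tracking how much of the suffix `xxyy` has currently been matched. A product state is a pair (one from each), accepting exactly when both do.
With 20 states:
       x  y 
>  A   B  A 
   B   C  D 
   C   E  F 
   D   G  D 
   E   H  I 
   F   J  K 
   G   E  L 
   H   M  N 
   I   O  P 
   J   H  Q 
 * K   J  L 
   L   J  L 
   M   C  R 
   N   B  S 
   O   M  A 
   P   O  Q 
   Q   O  Q 
   R   G  T 
   S   B  A 
   T   G  D 
(> = start, * = accepting)

start=A; accept=K; A-x->B; A-y->A; B-x->C; B-y->D; C-x->E; C-y->F; D-x->G; D-y->D; E-x->H; E-y->I; F-x->J; F-y->K; G-x->E; G-y->L; H-x->M; H-y->N; I-x->O; I-y->P; J-x->H; J-y->Q; K-x->J; K-y->L; L-x->J; L-y->L; M-x->C; M-y->R; N-x->B; N-y->S; O-x->M; O-y->A; P-x->O; P-y->Q; Q-x->O; Q-y->Q; R-x->G; R-y->T; S-x->B; S-y->A; T-x->G; T-y->D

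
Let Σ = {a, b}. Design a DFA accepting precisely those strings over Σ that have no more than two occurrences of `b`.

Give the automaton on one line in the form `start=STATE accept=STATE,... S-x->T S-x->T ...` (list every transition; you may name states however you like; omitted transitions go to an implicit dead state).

start=q0 accept=q0,q1,q2 q0-a->q0 q0-b->q1 q1-a->q1 q1-b->q2 q2-a->q2 q2-b->q3 q3-a->q3 q3-b->q3

Count `b`s, saturating at 3: states q0 through q2 mean 0 through 2 `b`s seen; q3 means more than 2. Each `b` increments (capped at q3); other symbols loop. Accept from {q0, q1, q2}.
        a   b  
>* q0   q0  q1 
 * q1   q1  q2 
 * q2   q2  q3 
   q3   q3  q3 
(> = start, * = accepting)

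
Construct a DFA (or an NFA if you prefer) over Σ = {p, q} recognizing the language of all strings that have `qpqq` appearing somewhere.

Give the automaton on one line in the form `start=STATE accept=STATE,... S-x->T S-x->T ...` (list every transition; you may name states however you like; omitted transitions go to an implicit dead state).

States S0..S3 record the length of the longest prefix of `qpqq` that matches the current input suffix. Reaching S4 means `qpqq` has been seen, and we stay there forever. Accept from S4.
        p   q  
>  S0   S0  S1 
   S1   S2  S1 
   S2   S0  S3 
   S3   S2  S4 
 * S4   S4  S4 
(> = start, * = accepting)

start=S0 accept=S4 S0-p->S0 S0-q->S1 S1-p->S2 S1-q->S1 S2-p->S0 S2-q->S3 S3-p->S2 S3-q->S4 S4-p->S4 S4-q->S4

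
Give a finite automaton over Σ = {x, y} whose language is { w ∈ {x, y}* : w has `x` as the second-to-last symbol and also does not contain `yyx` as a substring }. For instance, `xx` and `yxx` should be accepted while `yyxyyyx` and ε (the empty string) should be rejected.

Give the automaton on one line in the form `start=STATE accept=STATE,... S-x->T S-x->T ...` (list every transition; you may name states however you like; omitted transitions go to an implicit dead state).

Run two small machines in parallel and take their product. One (7 states) tracks the last 2 symbols read; the other (4 states) tracks partial matches of the forbidden pattern `yyx`. Each combined state is a pair, one component from each; accept when both components accept.
An 11-state machine:
          x    y  
>  s0     s1   s2 
   s1     s3   s4 
   s2     s5   s6 
 * s3     s3   s4 
 * s4     s5   s6 
   s5     s3   s4 
   s6     s7   s6 
   s7     s8   s9 
   s8     s8   s9 
   s9     s7  s10 
   s10    s7  s10 
(> = start, * = accepting)

start=s0 accept=s3,s4 s0-x->s1 s0-y->s2 s1-x->s3 s1-y->s4 s2-x->s5 s2-y->s6 s3-x->s3 s3-y->s4 s4-x->s5 s4-y->s6 s5-x->s3 s5-y->s4 s6-x->s7 s6-y->s6 s7-x->s8 s7-y->s9 s8-x->s8 s8-y->s9 s9-x->s7 s9-y->s10 s10-x->s7 s10-y->s10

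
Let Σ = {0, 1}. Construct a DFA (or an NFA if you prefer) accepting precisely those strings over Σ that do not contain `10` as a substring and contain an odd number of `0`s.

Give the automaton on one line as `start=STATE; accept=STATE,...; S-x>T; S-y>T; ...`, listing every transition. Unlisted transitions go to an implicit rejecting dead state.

start=A; accept=B,D; A-0>B; A-1>C; B-0>A; B-1>D; C-0>C; C-1>C; D-0>C; D-1>D

Run two small machines in parallel and take their product. The first has 3 states tracking partial matches of the forbidden pattern `10`; the second has 2 states tracking the count of `0`s modulo 2. A product state is a pair (one from each), accepting exactly when both do. Minimizing collapses redundant product states.
4 states suffice.
       0  1 
>  A   B  C 
 * B   A  D 
   C   C  C 
 * D   C  D 
(> = start, * = accepting)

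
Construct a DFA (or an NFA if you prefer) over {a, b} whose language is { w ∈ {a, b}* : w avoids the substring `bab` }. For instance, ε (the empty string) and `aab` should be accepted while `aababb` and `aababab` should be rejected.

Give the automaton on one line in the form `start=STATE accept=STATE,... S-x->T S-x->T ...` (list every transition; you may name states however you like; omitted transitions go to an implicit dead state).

Track partial matches of the forbidden pattern `bab`. State s3 is a dead state reached once `bab` has occurred; every other state accepts. s0 means no part of `bab` is currently matched.
        a   b  
>* s0   s0  s1 
 * s1   s2  s1 
 * s2   s0  s3 
   s3   s3  s3 
(> = start, * = accepting)

start=s0 accept=s0,s1,s2 s0-a->s0 s0-b->s1 s1-a->s2 s1-b->s1 s2-a->s0 s2-b->s3 s3-a->s3 s3-b->s3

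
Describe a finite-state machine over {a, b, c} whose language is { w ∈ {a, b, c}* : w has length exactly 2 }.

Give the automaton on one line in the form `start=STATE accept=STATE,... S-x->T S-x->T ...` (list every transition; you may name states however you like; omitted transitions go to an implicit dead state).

We only need to distinguish lengths 0, 1, …, 2, and '>2'. Chain S0 → S1 → S2 → S3 on every symbol, with S3 looping. Accepting states: {S2}.
With 4 states:
        a   b   c  
>  S0   S1  S1  S1 
   S1   S2  S2  S2 
 * S2   S3  S3  S3 
   S3   S3  S3  S3 
(> = start, * = accepting)

start=S0 accept=S2 S0-a->S1 S0-b->S1 S0-c->S1 S1-a->S2 S1-b->S2 S1-c->S2 S2-a->S3 S2-b->S3 S2-c->S3 S3-a->S3 S3-b->S3 S3-c->S3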